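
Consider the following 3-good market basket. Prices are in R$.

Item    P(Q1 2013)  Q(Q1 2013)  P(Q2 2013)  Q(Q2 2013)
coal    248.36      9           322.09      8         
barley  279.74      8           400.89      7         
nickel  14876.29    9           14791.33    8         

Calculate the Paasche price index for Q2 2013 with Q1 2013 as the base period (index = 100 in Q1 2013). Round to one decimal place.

Paasche price index uses current-period quantities as weights.
ΣP(Q2 2013)·Q(Q2 2013) = 322.09×8 + 400.89×7 + 14791.33×8 = 2576.72 + 2806.23 + 118330.64 = 123713.59
ΣP(Q1 2013)·Q(Q2 2013) = 248.36×8 + 279.74×7 + 14876.29×8 = 1986.88 + 1958.18 + 119010.32 = 122955.38
Index = 123713.59 / 122955.38 × 100 = 100.6167

100.6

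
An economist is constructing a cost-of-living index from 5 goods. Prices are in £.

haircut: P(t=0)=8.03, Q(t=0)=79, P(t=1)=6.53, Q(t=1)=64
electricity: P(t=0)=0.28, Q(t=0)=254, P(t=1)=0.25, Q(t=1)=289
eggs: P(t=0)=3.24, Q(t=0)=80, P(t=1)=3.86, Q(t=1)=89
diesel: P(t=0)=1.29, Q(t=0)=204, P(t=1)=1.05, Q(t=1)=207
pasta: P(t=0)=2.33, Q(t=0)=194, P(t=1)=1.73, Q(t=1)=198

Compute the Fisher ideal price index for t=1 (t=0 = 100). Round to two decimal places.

86.04

Laspeyres component (base-period weights):
ΣP(t=1)Q(t=0) = 6.53×79 + 0.25×254 + 3.86×80 + 1.05×204 + 1.73×194 = 515.87 + 63.5 + 308.8 + 214.2 + 335.62 = 1437.99
ΣP(t=0)Q(t=0) = 8.03×79 + 0.28×254 + 3.24×80 + 1.29×204 + 2.33×194 = 634.37 + 71.12 + 259.2 + 263.16 + 452.02 = 1679.87
L = 1437.99 / 1679.87 × 100 = 85.6013
Paasche component (current-period weights):
ΣP(t=1)Q(t=1) = 6.53×64 + 0.25×289 + 3.86×89 + 1.05×207 + 1.73×198 = 417.92 + 72.25 + 343.54 + 217.35 + 342.54 = 1393.6
ΣP(t=0)Q(t=1) = 8.03×64 + 0.28×289 + 3.24×89 + 1.29×207 + 2.33×198 = 513.92 + 80.92 + 288.36 + 267.03 + 461.34 = 1611.57
P = 1393.6 / 1611.57 × 100 = 86.4747
Fisher = √(L × P) = √(85.6013 × 86.4747) = 86.0369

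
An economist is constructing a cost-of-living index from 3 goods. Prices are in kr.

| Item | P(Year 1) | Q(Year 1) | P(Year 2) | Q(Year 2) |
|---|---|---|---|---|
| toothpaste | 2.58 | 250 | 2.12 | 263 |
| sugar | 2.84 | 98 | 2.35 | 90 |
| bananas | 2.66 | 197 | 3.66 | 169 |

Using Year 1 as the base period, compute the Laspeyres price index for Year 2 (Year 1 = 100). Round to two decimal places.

102.35

Laspeyres price index uses base-period quantities as weights.
ΣP(Year 2)·Q(Year 1) = 2.12×250 + 2.35×98 + 3.66×197 = 530 + 230.3 + 721.02 = 1481.32
ΣP(Year 1)·Q(Year 1) = 2.58×250 + 2.84×98 + 2.66×197 = 645 + 278.32 + 524.02 = 1447.34
Index = 1481.32 / 1447.34 × 100 = 102.3478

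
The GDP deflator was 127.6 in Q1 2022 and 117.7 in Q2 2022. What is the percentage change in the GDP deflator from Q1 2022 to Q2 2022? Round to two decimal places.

-7.76%

Change = (117.7 − 127.6) / 127.6 × 100
       = -9.9 / 127.6 × 100 = -7.7586%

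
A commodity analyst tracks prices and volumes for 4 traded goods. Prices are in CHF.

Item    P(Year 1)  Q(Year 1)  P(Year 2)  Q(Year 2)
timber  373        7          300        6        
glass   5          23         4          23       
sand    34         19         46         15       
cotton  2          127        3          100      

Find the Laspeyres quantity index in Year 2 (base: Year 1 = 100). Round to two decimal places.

84.47

Laspeyres quantity index uses base-period prices as weights.
ΣP(Year 1)·Q(Year 2) = 373×6 + 5×23 + 34×15 + 2×100 = 2238 + 115 + 510 + 200 = 3063
ΣP(Year 1)·Q(Year 1) = 373×7 + 5×23 + 34×19 + 2×127 = 2611 + 115 + 646 + 254 = 3626
Index = 3063 / 3626 × 100 = 84.4732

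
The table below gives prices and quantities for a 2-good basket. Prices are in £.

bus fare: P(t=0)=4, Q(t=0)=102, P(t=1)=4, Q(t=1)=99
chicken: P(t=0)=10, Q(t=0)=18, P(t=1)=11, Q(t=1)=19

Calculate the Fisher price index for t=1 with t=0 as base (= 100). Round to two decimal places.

103.15

Laspeyres component (base-period weights):
ΣP(t=1)Q(t=0) = 4×102 + 11×18 = 408 + 198 = 606
ΣP(t=0)Q(t=0) = 4×102 + 10×18 = 408 + 180 = 588
L = 606 / 588 × 100 = 103.0612
Paasche component (current-period weights):
ΣP(t=1)Q(t=1) = 4×99 + 11×19 = 396 + 209 = 605
ΣP(t=0)Q(t=1) = 4×99 + 10×19 = 396 + 190 = 586
P = 605 / 586 × 100 = 103.2423
Fisher = √(L × P) = √(103.0612 × 103.2423) = 103.1517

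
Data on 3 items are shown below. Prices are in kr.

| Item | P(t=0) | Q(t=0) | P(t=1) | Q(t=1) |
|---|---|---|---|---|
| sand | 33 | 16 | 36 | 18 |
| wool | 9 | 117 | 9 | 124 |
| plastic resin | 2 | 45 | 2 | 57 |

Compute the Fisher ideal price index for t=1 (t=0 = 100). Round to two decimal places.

Laspeyres component (base-period weights):
ΣP(t=1)Q(t=0) = 36×16 + 9×117 + 2×45 = 576 + 1053 + 90 = 1719
ΣP(t=0)Q(t=0) = 33×16 + 9×117 + 2×45 = 528 + 1053 + 90 = 1671
L = 1719 / 1671 × 100 = 102.8725
Paasche component (current-period weights):
ΣP(t=1)Q(t=1) = 36×18 + 9×124 + 2×57 = 648 + 1116 + 114 = 1878
ΣP(t=0)Q(t=1) = 33×18 + 9×124 + 2×57 = 594 + 1116 + 114 = 1824
P = 1878 / 1824 × 100 = 102.9605
Fisher = √(L × P) = √(102.8725 × 102.9605) = 102.9165

102.92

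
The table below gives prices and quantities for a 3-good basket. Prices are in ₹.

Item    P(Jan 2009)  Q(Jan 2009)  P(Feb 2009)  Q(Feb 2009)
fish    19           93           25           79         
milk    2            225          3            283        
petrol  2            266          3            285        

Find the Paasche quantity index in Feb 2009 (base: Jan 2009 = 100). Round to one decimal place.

Paasche quantity index uses current-period prices as weights.
ΣP(Feb 2009)·Q(Feb 2009) = 25×79 + 3×283 + 3×285 = 1975 + 849 + 855 = 3679
ΣP(Feb 2009)·Q(Jan 2009) = 25×93 + 3×225 + 3×266 = 2325 + 675 + 798 = 3798
Index = 3679 / 3798 × 100 = 96.8668

96.9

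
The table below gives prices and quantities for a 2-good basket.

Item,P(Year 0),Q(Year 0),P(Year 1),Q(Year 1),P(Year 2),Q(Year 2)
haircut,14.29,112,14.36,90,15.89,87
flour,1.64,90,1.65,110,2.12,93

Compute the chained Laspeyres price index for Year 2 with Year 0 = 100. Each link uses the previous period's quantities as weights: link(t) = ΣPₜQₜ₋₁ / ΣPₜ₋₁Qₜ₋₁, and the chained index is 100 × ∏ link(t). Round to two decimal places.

113.41

Link Year 0→Year 1:
ΣP(Year 1)Q(Year 0) = 14.36×112 + 1.65×90 = 1608.32 + 148.5 = 1756.82
ΣP(Year 0)Q(Year 0) = 14.29×112 + 1.64×90 = 1600.48 + 147.6 = 1748.08
link = 1756.82/1748.08 = 1.005000
Link Year 1→Year 2:
ΣP(Year 2)Q(Year 1) = 15.89×90 + 2.12×110 = 1430.1 + 233.2 = 1663.3
ΣP(Year 1)Q(Year 1) = 14.36×90 + 1.65×110 = 1292.4 + 181.5 = 1473.9
link = 1663.3/1473.9 = 1.128503
Chained index = 100 × 1.005000 × 1.128503 = 113.4145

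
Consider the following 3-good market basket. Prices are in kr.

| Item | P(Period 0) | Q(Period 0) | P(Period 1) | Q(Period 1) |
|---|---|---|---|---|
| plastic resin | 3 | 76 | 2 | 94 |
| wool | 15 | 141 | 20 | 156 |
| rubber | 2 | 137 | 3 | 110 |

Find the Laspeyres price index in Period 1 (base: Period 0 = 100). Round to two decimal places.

Laspeyres price index uses base-period quantities as weights.
ΣP(Period 1)·Q(Period 0) = 2×76 + 20×141 + 3×137 = 152 + 2820 + 411 = 3383
ΣP(Period 0)·Q(Period 0) = 3×76 + 15×141 + 2×137 = 228 + 2115 + 274 = 2617
Index = 3383 / 2617 × 100 = 129.2702

129.27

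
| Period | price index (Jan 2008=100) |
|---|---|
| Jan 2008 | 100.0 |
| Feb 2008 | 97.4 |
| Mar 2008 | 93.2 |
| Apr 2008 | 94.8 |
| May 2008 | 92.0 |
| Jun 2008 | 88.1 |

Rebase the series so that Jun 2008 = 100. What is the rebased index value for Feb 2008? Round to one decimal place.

110.6

Rebased(Feb 2008) = 97.4 / 88.1 × 100 = 110.5562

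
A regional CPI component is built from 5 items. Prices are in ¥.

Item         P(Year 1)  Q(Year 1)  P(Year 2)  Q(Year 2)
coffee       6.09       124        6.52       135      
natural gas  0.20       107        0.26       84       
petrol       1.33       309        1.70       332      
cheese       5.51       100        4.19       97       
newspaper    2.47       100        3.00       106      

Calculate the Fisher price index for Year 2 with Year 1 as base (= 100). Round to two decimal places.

Laspeyres component (base-period weights):
ΣP(Year 2)Q(Year 1) = 6.52×124 + 0.26×107 + 1.70×309 + 4.19×100 + 3.00×100 = 808.48 + 27.82 + 525.3 + 419 + 300 = 2080.6
ΣP(Year 1)Q(Year 1) = 6.09×124 + 0.20×107 + 1.33×309 + 5.51×100 + 2.47×100 = 755.16 + 21.4 + 410.97 + 551 + 247 = 1985.53
L = 2080.6 / 1985.53 × 100 = 104.7881
Paasche component (current-period weights):
ΣP(Year 2)Q(Year 2) = 6.52×135 + 0.26×84 + 1.70×332 + 4.19×97 + 3.00×106 = 880.2 + 21.84 + 564.4 + 406.43 + 318 = 2190.87
ΣP(Year 1)Q(Year 2) = 6.09×135 + 0.20×84 + 1.33×332 + 5.51×97 + 2.47×106 = 822.15 + 16.8 + 441.56 + 534.47 + 261.82 = 2076.8
P = 2190.87 / 2076.8 × 100 = 105.4926
Fisher = √(L × P) = √(104.7881 × 105.4926) = 105.1398

105.14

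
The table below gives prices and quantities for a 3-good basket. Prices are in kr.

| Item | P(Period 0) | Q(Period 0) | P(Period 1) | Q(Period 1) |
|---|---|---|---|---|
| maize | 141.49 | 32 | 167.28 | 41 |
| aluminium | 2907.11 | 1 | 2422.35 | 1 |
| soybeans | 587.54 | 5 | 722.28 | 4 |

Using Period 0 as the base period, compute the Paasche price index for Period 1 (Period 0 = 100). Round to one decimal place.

110.1

Paasche price index uses current-period quantities as weights.
ΣP(Period 1)·Q(Period 1) = 167.28×41 + 2422.35×1 + 722.28×4 = 6858.48 + 2422.35 + 2889.12 = 12169.95
ΣP(Period 0)·Q(Period 1) = 141.49×41 + 2907.11×1 + 587.54×4 = 5801.09 + 2907.11 + 2350.16 = 11058.36
Index = 12169.95 / 11058.36 × 100 = 110.0520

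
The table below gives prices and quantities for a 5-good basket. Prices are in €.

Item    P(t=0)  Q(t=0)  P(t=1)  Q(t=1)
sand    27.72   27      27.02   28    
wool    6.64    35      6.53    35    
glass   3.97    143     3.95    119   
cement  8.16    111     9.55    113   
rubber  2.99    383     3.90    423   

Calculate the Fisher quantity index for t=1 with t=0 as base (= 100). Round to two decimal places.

Laspeyres component (base-period weights):
ΣP(t=0)Q(t=1) = 27.72×28 + 6.64×35 + 3.97×119 + 8.16×113 + 2.99×423 = 776.16 + 232.4 + 472.43 + 922.08 + 1264.77 = 3667.84
ΣP(t=0)Q(t=0) = 27.72×27 + 6.64×35 + 3.97×143 + 8.16×111 + 2.99×383 = 748.44 + 232.4 + 567.71 + 905.76 + 1145.17 = 3599.48
L = 3667.84 / 3599.48 × 100 = 101.8992
Paasche component (current-period weights):
ΣP(t=1)Q(t=1) = 27.02×28 + 6.53×35 + 3.95×119 + 9.55×113 + 3.90×423 = 756.56 + 228.55 + 470.05 + 1079.15 + 1649.7 = 4184.01
ΣP(t=1)Q(t=0) = 27.02×27 + 6.53×35 + 3.95×143 + 9.55×111 + 3.90×383 = 729.54 + 228.55 + 564.85 + 1060.05 + 1493.7 = 4076.69
P = 4184.01 / 4076.69 × 100 = 102.6325
Fisher = √(L × P) = √(101.8992 × 102.6325) = 102.2652

102.27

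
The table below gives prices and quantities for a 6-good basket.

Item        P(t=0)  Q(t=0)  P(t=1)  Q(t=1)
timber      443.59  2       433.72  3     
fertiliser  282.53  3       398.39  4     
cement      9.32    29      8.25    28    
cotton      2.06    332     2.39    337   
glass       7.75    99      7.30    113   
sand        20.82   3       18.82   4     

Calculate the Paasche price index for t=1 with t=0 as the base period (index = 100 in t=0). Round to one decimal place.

Paasche price index uses current-period quantities as weights.
ΣP(t=1)·Q(t=1) = 433.72×3 + 398.39×4 + 8.25×28 + 2.39×337 + 7.30×113 + 18.82×4 = 1301.16 + 1593.56 + 231 + 805.43 + 824.9 + 75.28 = 4831.33
ΣP(t=0)·Q(t=1) = 443.59×3 + 282.53×4 + 9.32×28 + 2.06×337 + 7.75×113 + 20.82×4 = 1330.77 + 1130.12 + 260.96 + 694.22 + 875.75 + 83.28 = 4375.1
Index = 4831.33 / 4375.1 × 100 = 110.4279

110.4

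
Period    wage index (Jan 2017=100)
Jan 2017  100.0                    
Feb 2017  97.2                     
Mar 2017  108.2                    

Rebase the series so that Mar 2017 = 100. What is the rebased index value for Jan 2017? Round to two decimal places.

92.42

Rebased(Jan 2017) = 100.0 / 108.2 × 100 = 92.4214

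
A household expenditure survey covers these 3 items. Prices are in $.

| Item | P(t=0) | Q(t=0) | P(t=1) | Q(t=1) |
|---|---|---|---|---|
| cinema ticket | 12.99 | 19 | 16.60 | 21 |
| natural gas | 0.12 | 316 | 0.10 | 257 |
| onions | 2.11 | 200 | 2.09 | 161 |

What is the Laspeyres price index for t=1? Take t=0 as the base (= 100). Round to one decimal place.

108.2

Laspeyres price index uses base-period quantities as weights.
ΣP(t=1)·Q(t=0) = 16.60×19 + 0.10×316 + 2.09×200 = 315.4 + 31.6 + 418 = 765
ΣP(t=0)·Q(t=0) = 12.99×19 + 0.12×316 + 2.11×200 = 246.81 + 37.92 + 422 = 706.73
Index = 765 / 706.73 × 100 = 108.2450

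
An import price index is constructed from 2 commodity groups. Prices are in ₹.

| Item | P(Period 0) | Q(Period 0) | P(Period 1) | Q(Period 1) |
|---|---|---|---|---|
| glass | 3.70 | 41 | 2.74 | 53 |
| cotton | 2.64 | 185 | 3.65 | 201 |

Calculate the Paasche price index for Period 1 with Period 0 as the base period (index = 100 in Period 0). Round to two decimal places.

Paasche price index uses current-period quantities as weights.
ΣP(Period 1)·Q(Period 1) = 2.74×53 + 3.65×201 = 145.22 + 733.65 = 878.87
ΣP(Period 0)·Q(Period 1) = 3.70×53 + 2.64×201 = 196.1 + 530.64 = 726.74
Index = 878.87 / 726.74 × 100 = 120.9332

120.93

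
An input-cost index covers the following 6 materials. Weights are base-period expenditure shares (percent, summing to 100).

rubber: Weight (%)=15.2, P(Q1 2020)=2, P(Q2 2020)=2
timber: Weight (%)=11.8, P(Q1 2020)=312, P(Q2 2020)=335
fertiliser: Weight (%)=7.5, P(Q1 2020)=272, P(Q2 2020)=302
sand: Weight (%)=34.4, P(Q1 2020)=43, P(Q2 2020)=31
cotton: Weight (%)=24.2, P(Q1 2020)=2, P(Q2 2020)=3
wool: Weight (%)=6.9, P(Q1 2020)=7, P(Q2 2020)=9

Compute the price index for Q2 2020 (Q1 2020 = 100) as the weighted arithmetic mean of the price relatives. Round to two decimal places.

106.17

rubber: 15.2 × (2/2) = 15.2 × 1.000000 = 15.2000
timber: 11.8 × (335/312) = 11.8 × 1.073718 = 12.6699
fertiliser: 7.5 × (302/272) = 7.5 × 1.110294 = 8.3272
sand: 34.4 × (31/43) = 34.4 × 0.720930 = 24.8000
cotton: 24.2 × (3/2) = 24.2 × 1.500000 = 36.3000
wool: 6.9 × (9/7) = 6.9 × 1.285714 = 8.8714
Index = Σ wᵢ·(p₁ᵢ/p₀ᵢ) = 15.2000 + 12.6699 + 8.3272 + 24.8000 + 36.3000 + 8.8714 = 106.1685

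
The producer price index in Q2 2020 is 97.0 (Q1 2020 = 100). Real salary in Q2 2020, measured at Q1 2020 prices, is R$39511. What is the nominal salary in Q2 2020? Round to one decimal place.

Nominal = Real × (Index/100) = 39511 × (97.0/100)
        = 39511 × 0.970 = 38325.6700

38325.7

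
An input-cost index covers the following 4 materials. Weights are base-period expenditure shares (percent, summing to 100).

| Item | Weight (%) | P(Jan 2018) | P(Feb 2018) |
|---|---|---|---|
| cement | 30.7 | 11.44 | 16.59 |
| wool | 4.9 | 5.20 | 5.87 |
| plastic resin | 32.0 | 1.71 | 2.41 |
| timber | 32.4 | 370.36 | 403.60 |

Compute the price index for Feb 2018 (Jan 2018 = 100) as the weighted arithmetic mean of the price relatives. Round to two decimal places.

cement: 30.7 × (16.59/11.44) = 30.7 × 1.450175 = 44.5204
wool: 4.9 × (5.87/5.20) = 4.9 × 1.128846 = 5.5313
plastic resin: 32.0 × (2.41/1.71) = 32.0 × 1.409357 = 45.0994
timber: 32.4 × (403.60/370.36) = 32.4 × 1.089751 = 35.3079
Index = Σ wᵢ·(p₁ᵢ/p₀ᵢ) = 44.5204 + 5.5313 + 45.0994 + 35.3079 = 130.4590

130.46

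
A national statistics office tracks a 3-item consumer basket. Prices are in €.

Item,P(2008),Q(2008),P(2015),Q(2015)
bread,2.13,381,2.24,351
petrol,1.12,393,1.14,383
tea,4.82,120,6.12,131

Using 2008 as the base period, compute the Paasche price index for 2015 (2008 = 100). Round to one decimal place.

112.0

Paasche price index uses current-period quantities as weights.
ΣP(2015)·Q(2015) = 2.24×351 + 1.14×383 + 6.12×131 = 786.24 + 436.62 + 801.72 = 2024.58
ΣP(2008)·Q(2015) = 2.13×351 + 1.12×383 + 4.82×131 = 747.63 + 428.96 + 631.42 = 1808.01
Index = 2024.58 / 1808.01 × 100 = 111.9784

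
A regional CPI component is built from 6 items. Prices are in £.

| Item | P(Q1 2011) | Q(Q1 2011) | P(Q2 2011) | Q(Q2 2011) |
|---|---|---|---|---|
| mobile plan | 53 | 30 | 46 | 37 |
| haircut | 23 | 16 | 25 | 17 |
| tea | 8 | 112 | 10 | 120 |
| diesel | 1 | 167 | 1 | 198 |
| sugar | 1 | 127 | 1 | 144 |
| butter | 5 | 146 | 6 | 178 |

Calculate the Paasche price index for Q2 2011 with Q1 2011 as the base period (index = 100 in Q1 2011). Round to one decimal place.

104.2

Paasche price index uses current-period quantities as weights.
ΣP(Q2 2011)·Q(Q2 2011) = 46×37 + 25×17 + 10×120 + 1×198 + 1×144 + 6×178 = 1702 + 425 + 1200 + 198 + 144 + 1068 = 4737
ΣP(Q1 2011)·Q(Q2 2011) = 53×37 + 23×17 + 8×120 + 1×198 + 1×144 + 5×178 = 1961 + 391 + 960 + 198 + 144 + 890 = 4544
Index = 4737 / 4544 × 100 = 104.2474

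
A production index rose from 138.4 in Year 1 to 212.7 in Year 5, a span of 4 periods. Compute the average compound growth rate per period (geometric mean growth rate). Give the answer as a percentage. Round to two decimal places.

Growth factor = (212.7/138.4)^(1/4) = (1.536850)^(1/4) = 1.113417
Growth rate = 1.113417 − 1 = 0.113417 = 11.3417%

11.34%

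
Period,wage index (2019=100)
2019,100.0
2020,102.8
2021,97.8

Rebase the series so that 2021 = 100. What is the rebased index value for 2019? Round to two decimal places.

102.25

Rebased(2019) = 100.0 / 97.8 × 100 = 102.2495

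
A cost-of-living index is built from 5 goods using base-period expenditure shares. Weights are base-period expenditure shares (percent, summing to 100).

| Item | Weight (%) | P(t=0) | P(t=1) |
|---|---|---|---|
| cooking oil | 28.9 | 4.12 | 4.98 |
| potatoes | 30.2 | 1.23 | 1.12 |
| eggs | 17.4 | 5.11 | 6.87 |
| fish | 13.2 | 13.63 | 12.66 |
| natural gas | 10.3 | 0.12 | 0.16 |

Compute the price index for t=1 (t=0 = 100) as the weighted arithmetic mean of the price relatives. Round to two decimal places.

cooking oil: 28.9 × (4.98/4.12) = 28.9 × 1.208738 = 34.9325
potatoes: 30.2 × (1.12/1.23) = 30.2 × 0.910569 = 27.4992
eggs: 17.4 × (6.87/5.11) = 17.4 × 1.344423 = 23.3930
fish: 13.2 × (12.66/13.63) = 13.2 × 0.928833 = 12.2606
natural gas: 10.3 × (0.16/0.12) = 10.3 × 1.333333 = 13.7333
Index = Σ wᵢ·(p₁ᵢ/p₀ᵢ) = 34.9325 + 27.4992 + 23.3930 + 12.2606 + 13.7333 = 111.8186

111.82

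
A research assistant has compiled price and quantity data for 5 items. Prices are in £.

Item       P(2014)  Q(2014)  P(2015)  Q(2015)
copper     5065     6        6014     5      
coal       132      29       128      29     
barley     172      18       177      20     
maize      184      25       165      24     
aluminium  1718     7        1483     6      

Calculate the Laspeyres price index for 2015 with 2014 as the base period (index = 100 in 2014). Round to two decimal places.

Laspeyres price index uses base-period quantities as weights.
ΣP(2015)·Q(2014) = 6014×6 + 128×29 + 177×18 + 165×25 + 1483×7 = 36084 + 3712 + 3186 + 4125 + 10381 = 57488
ΣP(2014)·Q(2014) = 5065×6 + 132×29 + 172×18 + 184×25 + 1718×7 = 30390 + 3828 + 3096 + 4600 + 12026 = 53940
Index = 57488 / 53940 × 100 = 106.5777

106.58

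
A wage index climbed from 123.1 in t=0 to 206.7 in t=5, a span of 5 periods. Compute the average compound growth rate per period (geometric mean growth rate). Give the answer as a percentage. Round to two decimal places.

Growth factor = (206.7/123.1)^(1/5) = (1.679123)^(1/5) = 1.109217
Growth rate = 1.109217 − 1 = 0.109217 = 10.9217%

10.92%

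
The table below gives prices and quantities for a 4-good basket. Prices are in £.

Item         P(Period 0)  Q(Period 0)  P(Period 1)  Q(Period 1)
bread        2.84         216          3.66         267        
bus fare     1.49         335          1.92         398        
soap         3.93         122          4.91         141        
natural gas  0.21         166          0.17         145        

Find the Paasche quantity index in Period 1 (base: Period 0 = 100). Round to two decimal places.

119.28

Paasche quantity index uses current-period prices as weights.
ΣP(Period 1)·Q(Period 1) = 3.66×267 + 1.92×398 + 4.91×141 + 0.17×145 = 977.22 + 764.16 + 692.31 + 24.65 = 2458.34
ΣP(Period 1)·Q(Period 0) = 3.66×216 + 1.92×335 + 4.91×122 + 0.17×166 = 790.56 + 643.2 + 599.02 + 28.22 = 2061
Index = 2458.34 / 2061 × 100 = 119.2790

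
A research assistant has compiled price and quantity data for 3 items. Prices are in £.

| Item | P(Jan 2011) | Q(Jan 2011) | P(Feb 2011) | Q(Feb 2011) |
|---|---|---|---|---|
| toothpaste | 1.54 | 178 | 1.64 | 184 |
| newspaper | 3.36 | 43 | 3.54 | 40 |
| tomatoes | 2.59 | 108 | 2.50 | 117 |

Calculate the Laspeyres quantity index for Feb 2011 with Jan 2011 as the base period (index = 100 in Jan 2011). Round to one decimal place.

Laspeyres quantity index uses base-period prices as weights.
ΣP(Jan 2011)·Q(Feb 2011) = 1.54×184 + 3.36×40 + 2.59×117 = 283.36 + 134.4 + 303.03 = 720.79
ΣP(Jan 2011)·Q(Jan 2011) = 1.54×178 + 3.36×43 + 2.59×108 = 274.12 + 144.48 + 279.72 = 698.32
Index = 720.79 / 698.32 × 100 = 103.2177

103.2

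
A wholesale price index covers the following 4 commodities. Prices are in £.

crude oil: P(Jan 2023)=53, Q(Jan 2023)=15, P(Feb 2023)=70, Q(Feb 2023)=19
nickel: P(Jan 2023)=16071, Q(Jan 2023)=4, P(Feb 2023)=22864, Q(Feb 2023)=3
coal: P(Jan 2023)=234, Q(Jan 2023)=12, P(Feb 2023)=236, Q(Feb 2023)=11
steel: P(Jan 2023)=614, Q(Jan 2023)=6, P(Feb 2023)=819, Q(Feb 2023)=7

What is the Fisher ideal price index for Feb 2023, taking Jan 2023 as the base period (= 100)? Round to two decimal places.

139.79

Laspeyres component (base-period weights):
ΣP(Feb 2023)Q(Jan 2023) = 70×15 + 22864×4 + 236×12 + 819×6 = 1050 + 91456 + 2832 + 4914 = 100252
ΣP(Jan 2023)Q(Jan 2023) = 53×15 + 16071×4 + 234×12 + 614×6 = 795 + 64284 + 2808 + 3684 = 71571
L = 100252 / 71571 × 100 = 140.0735
Paasche component (current-period weights):
ΣP(Feb 2023)Q(Feb 2023) = 70×19 + 22864×3 + 236×11 + 819×7 = 1330 + 68592 + 2596 + 5733 = 78251
ΣP(Jan 2023)Q(Feb 2023) = 53×19 + 16071×3 + 234×11 + 614×7 = 1007 + 48213 + 2574 + 4298 = 56092
P = 78251 / 56092 × 100 = 139.5047
Fisher = √(L × P) = √(140.0735 × 139.5047) = 139.7888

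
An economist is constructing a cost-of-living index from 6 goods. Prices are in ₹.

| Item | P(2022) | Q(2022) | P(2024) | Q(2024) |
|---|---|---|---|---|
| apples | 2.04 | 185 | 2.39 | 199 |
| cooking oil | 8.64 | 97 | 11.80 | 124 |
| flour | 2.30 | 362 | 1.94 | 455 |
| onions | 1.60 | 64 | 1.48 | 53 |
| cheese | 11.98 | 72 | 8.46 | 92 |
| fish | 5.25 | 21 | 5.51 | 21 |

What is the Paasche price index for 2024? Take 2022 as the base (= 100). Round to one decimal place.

Paasche price index uses current-period quantities as weights.
ΣP(2024)·Q(2024) = 2.39×199 + 11.80×124 + 1.94×455 + 1.48×53 + 8.46×92 + 5.51×21 = 475.61 + 1463.2 + 882.7 + 78.44 + 778.32 + 115.71 = 3793.98
ΣP(2022)·Q(2024) = 2.04×199 + 8.64×124 + 2.30×455 + 1.60×53 + 11.98×92 + 5.25×21 = 405.96 + 1071.36 + 1046.5 + 84.8 + 1102.16 + 110.25 = 3821.03
Index = 3793.98 / 3821.03 × 100 = 99.2921

99.3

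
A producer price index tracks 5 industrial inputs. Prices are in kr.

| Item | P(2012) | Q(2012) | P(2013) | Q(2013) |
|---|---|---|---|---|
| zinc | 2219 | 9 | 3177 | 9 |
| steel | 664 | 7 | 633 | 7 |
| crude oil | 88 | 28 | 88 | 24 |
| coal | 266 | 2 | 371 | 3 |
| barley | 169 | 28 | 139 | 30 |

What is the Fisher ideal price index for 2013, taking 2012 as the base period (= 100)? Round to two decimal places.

Laspeyres component (base-period weights):
ΣP(2013)Q(2012) = 3177×9 + 633×7 + 88×28 + 371×2 + 139×28 = 28593 + 4431 + 2464 + 742 + 3892 = 40122
ΣP(2012)Q(2012) = 2219×9 + 664×7 + 88×28 + 266×2 + 169×28 = 19971 + 4648 + 2464 + 532 + 4732 = 32347
L = 40122 / 32347 × 100 = 124.0362
Paasche component (current-period weights):
ΣP(2013)Q(2013) = 3177×9 + 633×7 + 88×24 + 371×3 + 139×30 = 28593 + 4431 + 2112 + 1113 + 4170 = 40419
ΣP(2012)Q(2013) = 2219×9 + 664×7 + 88×24 + 266×3 + 169×30 = 19971 + 4648 + 2112 + 798 + 5070 = 32599
P = 40419 / 32599 × 100 = 123.9885
Fisher = √(L × P) = √(124.0362 × 123.9885) = 124.0123

124.01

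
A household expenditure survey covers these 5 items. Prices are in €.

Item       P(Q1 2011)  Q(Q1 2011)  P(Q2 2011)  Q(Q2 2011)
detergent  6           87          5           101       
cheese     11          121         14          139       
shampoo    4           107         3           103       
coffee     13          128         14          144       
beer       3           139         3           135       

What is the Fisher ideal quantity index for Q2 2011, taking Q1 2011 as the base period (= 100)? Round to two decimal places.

Laspeyres component (base-period weights):
ΣP(Q1 2011)Q(Q2 2011) = 6×101 + 11×139 + 4×103 + 13×144 + 3×135 = 606 + 1529 + 412 + 1872 + 405 = 4824
ΣP(Q1 2011)Q(Q1 2011) = 6×87 + 11×121 + 4×107 + 13×128 + 3×139 = 522 + 1331 + 428 + 1664 + 417 = 4362
L = 4824 / 4362 × 100 = 110.5915
Paasche component (current-period weights):
ΣP(Q2 2011)Q(Q2 2011) = 5×101 + 14×139 + 3×103 + 14×144 + 3×135 = 505 + 1946 + 309 + 2016 + 405 = 5181
ΣP(Q2 2011)Q(Q1 2011) = 5×87 + 14×121 + 3×107 + 14×128 + 3×139 = 435 + 1694 + 321 + 1792 + 417 = 4659
P = 5181 / 4659 × 100 = 111.2041
Fisher = √(L × P) = √(110.5915 × 111.2041) = 110.8974

110.90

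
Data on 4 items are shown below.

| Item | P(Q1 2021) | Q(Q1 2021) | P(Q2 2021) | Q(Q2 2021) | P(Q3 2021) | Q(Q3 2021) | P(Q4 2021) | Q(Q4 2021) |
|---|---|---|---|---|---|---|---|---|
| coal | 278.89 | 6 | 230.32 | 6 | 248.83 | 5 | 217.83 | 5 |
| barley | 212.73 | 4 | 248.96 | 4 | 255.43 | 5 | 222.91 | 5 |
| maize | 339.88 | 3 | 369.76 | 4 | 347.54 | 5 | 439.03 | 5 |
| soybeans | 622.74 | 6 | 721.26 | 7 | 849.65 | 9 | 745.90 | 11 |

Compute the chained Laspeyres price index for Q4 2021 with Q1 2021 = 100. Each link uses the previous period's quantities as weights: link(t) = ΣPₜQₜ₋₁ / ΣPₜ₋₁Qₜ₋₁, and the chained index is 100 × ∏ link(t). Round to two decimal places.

Link Q1 2021→Q2 2021:
ΣP(Q2 2021)Q(Q1 2021) = 230.32×6 + 248.96×4 + 369.76×3 + 721.26×6 = 1381.92 + 995.84 + 1109.28 + 4327.56 = 7814.6
ΣP(Q1 2021)Q(Q1 2021) = 278.89×6 + 212.73×4 + 339.88×3 + 622.74×6 = 1673.34 + 850.92 + 1019.64 + 3736.44 = 7280.34
link = 7814.6/7280.34 = 1.073384
Link Q2 2021→Q3 2021:
ΣP(Q3 2021)Q(Q2 2021) = 248.83×6 + 255.43×4 + 347.54×4 + 849.65×7 = 1492.98 + 1021.72 + 1390.16 + 5947.55 = 9852.41
ΣP(Q2 2021)Q(Q2 2021) = 230.32×6 + 248.96×4 + 369.76×4 + 721.26×7 = 1381.92 + 995.84 + 1479.04 + 5048.82 = 8905.62
link = 9852.41/8905.62 = 1.106314
Link Q3 2021→Q4 2021:
ΣP(Q4 2021)Q(Q3 2021) = 217.83×5 + 222.91×5 + 439.03×5 + 745.90×9 = 1089.15 + 1114.55 + 2195.15 + 6713.1 = 11111.95
ΣP(Q3 2021)Q(Q3 2021) = 248.83×5 + 255.43×5 + 347.54×5 + 849.65×9 = 1244.15 + 1277.15 + 1737.7 + 7646.85 = 11905.85
link = 11111.95/11905.85 = 0.933318
Chained index = 100 × 1.073384 × 1.106314 × 0.933318 = 110.8315

110.83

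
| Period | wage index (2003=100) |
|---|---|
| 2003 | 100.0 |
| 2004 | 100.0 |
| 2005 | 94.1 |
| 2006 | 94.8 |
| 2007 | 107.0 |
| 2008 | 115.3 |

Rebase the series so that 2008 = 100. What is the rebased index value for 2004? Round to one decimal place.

86.7

Rebased(2004) = 100.0 / 115.3 × 100 = 86.7303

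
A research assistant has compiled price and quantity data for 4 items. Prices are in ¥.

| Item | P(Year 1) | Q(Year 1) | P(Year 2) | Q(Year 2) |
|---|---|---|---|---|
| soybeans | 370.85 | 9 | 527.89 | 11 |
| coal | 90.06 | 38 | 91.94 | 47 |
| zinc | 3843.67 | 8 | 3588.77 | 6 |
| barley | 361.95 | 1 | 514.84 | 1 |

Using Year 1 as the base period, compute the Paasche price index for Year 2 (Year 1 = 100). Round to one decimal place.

Paasche price index uses current-period quantities as weights.
ΣP(Year 2)·Q(Year 2) = 527.89×11 + 91.94×47 + 3588.77×6 + 514.84×1 = 5806.79 + 4321.18 + 21532.62 + 514.84 = 32175.43
ΣP(Year 1)·Q(Year 2) = 370.85×11 + 90.06×47 + 3843.67×6 + 361.95×1 = 4079.35 + 4232.82 + 23062.02 + 361.95 = 31736.14
Index = 32175.43 / 31736.14 × 100 = 101.3842

101.4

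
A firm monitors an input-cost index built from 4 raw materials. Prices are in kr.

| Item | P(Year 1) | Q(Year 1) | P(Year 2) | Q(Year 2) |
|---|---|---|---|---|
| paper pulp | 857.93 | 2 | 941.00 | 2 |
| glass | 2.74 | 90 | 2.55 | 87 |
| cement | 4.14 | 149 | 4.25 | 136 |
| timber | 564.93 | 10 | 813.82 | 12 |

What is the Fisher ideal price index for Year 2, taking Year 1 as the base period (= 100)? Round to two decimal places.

133.07

Laspeyres component (base-period weights):
ΣP(Year 2)Q(Year 1) = 941.00×2 + 2.55×90 + 4.25×149 + 813.82×10 = 1882 + 229.5 + 633.25 + 8138.2 = 10882.95
ΣP(Year 1)Q(Year 1) = 857.93×2 + 2.74×90 + 4.14×149 + 564.93×10 = 1715.86 + 246.6 + 616.86 + 5649.3 = 8228.62
L = 10882.95 / 8228.62 × 100 = 132.2573
Paasche component (current-period weights):
ΣP(Year 2)Q(Year 2) = 941.00×2 + 2.55×87 + 4.25×136 + 813.82×12 = 1882 + 221.85 + 578 + 9765.84 = 12447.69
ΣP(Year 1)Q(Year 2) = 857.93×2 + 2.74×87 + 4.14×136 + 564.93×12 = 1715.86 + 238.38 + 563.04 + 6779.16 = 9296.44
P = 12447.69 / 9296.44 × 100 = 133.8974
Fisher = √(L × P) = √(132.2573 × 133.8974) = 133.0748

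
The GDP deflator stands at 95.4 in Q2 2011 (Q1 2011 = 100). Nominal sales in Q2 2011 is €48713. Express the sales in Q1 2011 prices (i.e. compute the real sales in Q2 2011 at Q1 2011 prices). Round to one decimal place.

51061.8

Real = Nominal ÷ (Index/100) = 48713 ÷ (95.4/100)
     = 48713 ÷ 0.954 = 51061.8449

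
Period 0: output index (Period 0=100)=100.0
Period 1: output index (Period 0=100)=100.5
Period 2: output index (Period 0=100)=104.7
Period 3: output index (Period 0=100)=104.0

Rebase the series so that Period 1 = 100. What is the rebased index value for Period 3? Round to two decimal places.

103.48

Rebased(Period 3) = 104.0 / 100.5 × 100 = 103.4826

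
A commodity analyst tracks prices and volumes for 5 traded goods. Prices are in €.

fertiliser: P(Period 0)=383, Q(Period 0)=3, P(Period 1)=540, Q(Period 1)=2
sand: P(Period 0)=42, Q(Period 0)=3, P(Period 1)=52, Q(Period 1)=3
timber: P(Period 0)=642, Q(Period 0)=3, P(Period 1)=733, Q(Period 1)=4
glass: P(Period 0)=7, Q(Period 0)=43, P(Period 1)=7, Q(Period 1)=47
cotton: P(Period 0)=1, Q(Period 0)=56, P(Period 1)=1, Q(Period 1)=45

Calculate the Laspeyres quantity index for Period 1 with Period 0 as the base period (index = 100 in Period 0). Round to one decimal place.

107.8

Laspeyres quantity index uses base-period prices as weights.
ΣP(Period 0)·Q(Period 1) = 383×2 + 42×3 + 642×4 + 7×47 + 1×45 = 766 + 126 + 2568 + 329 + 45 = 3834
ΣP(Period 0)·Q(Period 0) = 383×3 + 42×3 + 642×3 + 7×43 + 1×56 = 1149 + 126 + 1926 + 301 + 56 = 3558
Index = 3834 / 3558 × 100 = 107.7572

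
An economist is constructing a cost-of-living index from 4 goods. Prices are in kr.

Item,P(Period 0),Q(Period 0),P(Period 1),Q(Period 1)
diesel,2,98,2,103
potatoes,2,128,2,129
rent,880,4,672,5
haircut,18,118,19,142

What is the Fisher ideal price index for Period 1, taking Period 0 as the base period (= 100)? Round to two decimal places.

Laspeyres component (base-period weights):
ΣP(Period 1)Q(Period 0) = 2×98 + 2×128 + 672×4 + 19×118 = 196 + 256 + 2688 + 2242 = 5382
ΣP(Period 0)Q(Period 0) = 2×98 + 2×128 + 880×4 + 18×118 = 196 + 256 + 3520 + 2124 = 6096
L = 5382 / 6096 × 100 = 88.2874
Paasche component (current-period weights):
ΣP(Period 1)Q(Period 1) = 2×103 + 2×129 + 672×5 + 19×142 = 206 + 258 + 3360 + 2698 = 6522
ΣP(Period 0)Q(Period 1) = 2×103 + 2×129 + 880×5 + 18×142 = 206 + 258 + 4400 + 2556 = 7420
P = 6522 / 7420 × 100 = 87.8976
Fisher = √(L × P) = √(88.2874 × 87.8976) = 88.0923

88.09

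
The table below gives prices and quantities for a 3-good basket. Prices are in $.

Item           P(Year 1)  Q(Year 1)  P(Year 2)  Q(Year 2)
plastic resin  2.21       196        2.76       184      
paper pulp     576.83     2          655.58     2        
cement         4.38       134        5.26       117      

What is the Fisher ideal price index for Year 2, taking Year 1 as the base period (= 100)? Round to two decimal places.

117.54

Laspeyres component (base-period weights):
ΣP(Year 2)Q(Year 1) = 2.76×196 + 655.58×2 + 5.26×134 = 540.96 + 1311.16 + 704.84 = 2556.96
ΣP(Year 1)Q(Year 1) = 2.21×196 + 576.83×2 + 4.38×134 = 433.16 + 1153.66 + 586.92 = 2173.74
L = 2556.96 / 2173.74 × 100 = 117.6295
Paasche component (current-period weights):
ΣP(Year 2)Q(Year 2) = 2.76×184 + 655.58×2 + 5.26×117 = 507.84 + 1311.16 + 615.42 = 2434.42
ΣP(Year 1)Q(Year 2) = 2.21×184 + 576.83×2 + 4.38×117 = 406.64 + 1153.66 + 512.46 = 2072.76
P = 2434.42 / 2072.76 × 100 = 117.4482
Fisher = √(L × P) = √(117.6295 × 117.4482) = 117.5388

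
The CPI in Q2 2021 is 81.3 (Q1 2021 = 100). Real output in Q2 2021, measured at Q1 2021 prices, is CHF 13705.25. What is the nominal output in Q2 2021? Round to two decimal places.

Nominal = Real × (Index/100) = 13705.25 × (81.3/100)
        = 13705.25 × 0.813 = 11142.3682

11142.37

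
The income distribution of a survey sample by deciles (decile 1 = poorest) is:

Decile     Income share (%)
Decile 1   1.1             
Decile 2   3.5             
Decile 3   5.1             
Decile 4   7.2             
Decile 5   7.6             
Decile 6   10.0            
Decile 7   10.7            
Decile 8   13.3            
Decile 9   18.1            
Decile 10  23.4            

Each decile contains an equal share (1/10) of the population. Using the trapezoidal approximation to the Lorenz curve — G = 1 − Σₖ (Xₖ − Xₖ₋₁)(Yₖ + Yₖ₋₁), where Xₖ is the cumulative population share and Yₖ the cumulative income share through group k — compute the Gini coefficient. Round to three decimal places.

0.357

Cumulative income shares Yₖ: 0.0110, 0.0460, 0.0970, 0.1690, 0.2450, 0.3450, 0.4520, 0.5850, 0.7660, 1.0000
Σ (Xₖ−Xₖ₋₁)(Yₖ+Yₖ₋₁) = (1/10)(0.0110+0.0000) + (1/10)(0.0460+0.0110) + (1/10)(0.0970+0.0460) + (1/10)(0.1690+0.0970) + (1/10)(0.2450+0.1690) + (1/10)(0.3450+0.2450) + (1/10)(0.4520+0.3450) + (1/10)(0.5850+0.4520) + (1/10)(0.7660+0.5850) + (1/10)(1.0000+0.7660)
  = 0.0011 + 0.0057 + 0.0143 + 0.0266 + 0.0414 + 0.0590 + 0.0797 + 0.1037 + 0.1351 + 0.1766 = 0.6432
G = 1 − 0.6432 = 0.3568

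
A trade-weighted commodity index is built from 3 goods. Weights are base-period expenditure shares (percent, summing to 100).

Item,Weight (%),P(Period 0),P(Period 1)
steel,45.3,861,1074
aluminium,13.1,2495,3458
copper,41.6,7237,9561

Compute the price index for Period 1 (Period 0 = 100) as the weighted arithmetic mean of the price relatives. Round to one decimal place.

129.6

steel: 45.3 × (1074/861) = 45.3 × 1.247387 = 56.5066
aluminium: 13.1 × (3458/2495) = 13.1 × 1.385972 = 18.1562
copper: 41.6 × (9561/7237) = 41.6 × 1.321128 = 54.9589
Index = Σ wᵢ·(p₁ᵢ/p₀ᵢ) = 56.5066 + 18.1562 + 54.9589 = 129.6218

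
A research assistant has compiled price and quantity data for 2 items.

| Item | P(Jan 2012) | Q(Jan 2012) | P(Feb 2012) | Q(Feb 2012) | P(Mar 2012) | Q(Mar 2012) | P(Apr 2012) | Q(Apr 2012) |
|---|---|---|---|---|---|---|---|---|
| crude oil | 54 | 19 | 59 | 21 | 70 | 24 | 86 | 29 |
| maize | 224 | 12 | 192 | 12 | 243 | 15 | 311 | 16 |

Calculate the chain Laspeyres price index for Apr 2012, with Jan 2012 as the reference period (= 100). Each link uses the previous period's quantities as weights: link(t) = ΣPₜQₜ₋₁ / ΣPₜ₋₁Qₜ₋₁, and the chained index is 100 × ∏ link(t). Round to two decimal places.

Link Jan 2012→Feb 2012:
ΣP(Feb 2012)Q(Jan 2012) = 59×19 + 192×12 = 1121 + 2304 = 3425
ΣP(Jan 2012)Q(Jan 2012) = 54×19 + 224×12 = 1026 + 2688 = 3714
link = 3425/3714 = 0.922186
Link Feb 2012→Mar 2012:
ΣP(Mar 2012)Q(Feb 2012) = 70×21 + 243×12 = 1470 + 2916 = 4386
ΣP(Feb 2012)Q(Feb 2012) = 59×21 + 192×12 = 1239 + 2304 = 3543
link = 4386/3543 = 1.237934
Link Mar 2012→Apr 2012:
ΣP(Apr 2012)Q(Mar 2012) = 86×24 + 311×15 = 2064 + 4665 = 6729
ΣP(Mar 2012)Q(Mar 2012) = 70×24 + 243×15 = 1680 + 3645 = 5325
link = 6729/5325 = 1.263662
Chained index = 100 × 0.922186 × 1.237934 × 1.263662 = 144.2604

144.26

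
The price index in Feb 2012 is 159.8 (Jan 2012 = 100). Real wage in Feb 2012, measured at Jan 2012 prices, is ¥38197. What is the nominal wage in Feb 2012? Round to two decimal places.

61038.81

Nominal = Real × (Index/100) = 38197 × (159.8/100)
        = 38197 × 1.598 = 61038.8060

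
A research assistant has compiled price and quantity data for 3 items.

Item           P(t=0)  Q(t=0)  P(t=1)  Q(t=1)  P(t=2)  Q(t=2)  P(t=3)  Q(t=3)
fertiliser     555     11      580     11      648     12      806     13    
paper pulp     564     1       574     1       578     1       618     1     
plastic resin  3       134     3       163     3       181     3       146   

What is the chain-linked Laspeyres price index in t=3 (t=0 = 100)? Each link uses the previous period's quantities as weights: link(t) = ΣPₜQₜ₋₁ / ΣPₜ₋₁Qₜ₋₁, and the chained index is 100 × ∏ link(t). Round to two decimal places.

139.47

Link t=0→t=1:
ΣP(t=1)Q(t=0) = 580×11 + 574×1 + 3×134 = 6380 + 574 + 402 = 7356
ΣP(t=0)Q(t=0) = 555×11 + 564×1 + 3×134 = 6105 + 564 + 402 = 7071
link = 7356/7071 = 1.040305
Link t=1→t=2:
ΣP(t=2)Q(t=1) = 648×11 + 578×1 + 3×163 = 7128 + 578 + 489 = 8195
ΣP(t=1)Q(t=1) = 580×11 + 574×1 + 3×163 = 6380 + 574 + 489 = 7443
link = 8195/7443 = 1.101035
Link t=2→t=3:
ΣP(t=3)Q(t=2) = 806×12 + 618×1 + 3×181 = 9672 + 618 + 543 = 10833
ΣP(t=2)Q(t=2) = 648×12 + 578×1 + 3×181 = 7776 + 578 + 543 = 8897
link = 10833/8897 = 1.217601
Chained index = 100 × 1.040305 × 1.101035 × 1.217601 = 139.4656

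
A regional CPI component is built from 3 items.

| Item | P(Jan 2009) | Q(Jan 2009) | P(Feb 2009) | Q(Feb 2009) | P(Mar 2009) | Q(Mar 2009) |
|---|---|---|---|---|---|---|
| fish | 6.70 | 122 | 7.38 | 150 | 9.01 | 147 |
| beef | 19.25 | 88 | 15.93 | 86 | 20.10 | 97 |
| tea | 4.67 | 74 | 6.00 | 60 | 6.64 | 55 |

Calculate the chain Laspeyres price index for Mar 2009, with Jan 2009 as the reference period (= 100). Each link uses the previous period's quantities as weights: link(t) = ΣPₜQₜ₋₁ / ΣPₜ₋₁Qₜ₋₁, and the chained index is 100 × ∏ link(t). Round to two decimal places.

117.86

Link Jan 2009→Feb 2009:
ΣP(Feb 2009)Q(Jan 2009) = 7.38×122 + 15.93×88 + 6.00×74 = 900.36 + 1401.84 + 444 = 2746.2
ΣP(Jan 2009)Q(Jan 2009) = 6.70×122 + 19.25×88 + 4.67×74 = 817.4 + 1694 + 345.58 = 2856.98
link = 2746.2/2856.98 = 0.961225
Link Feb 2009→Mar 2009:
ΣP(Mar 2009)Q(Feb 2009) = 9.01×150 + 20.10×86 + 6.64×60 = 1351.5 + 1728.6 + 398.4 = 3478.5
ΣP(Feb 2009)Q(Feb 2009) = 7.38×150 + 15.93×86 + 6.00×60 = 1107 + 1369.98 + 360 = 2836.98
link = 3478.5/2836.98 = 1.226128
Chained index = 100 × 0.961225 × 1.226128 = 117.8584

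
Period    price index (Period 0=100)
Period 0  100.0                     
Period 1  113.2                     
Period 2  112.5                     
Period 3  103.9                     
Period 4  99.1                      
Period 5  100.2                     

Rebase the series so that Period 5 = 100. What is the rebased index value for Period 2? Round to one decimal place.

112.3

Rebased(Period 2) = 112.5 / 100.2 × 100 = 112.2754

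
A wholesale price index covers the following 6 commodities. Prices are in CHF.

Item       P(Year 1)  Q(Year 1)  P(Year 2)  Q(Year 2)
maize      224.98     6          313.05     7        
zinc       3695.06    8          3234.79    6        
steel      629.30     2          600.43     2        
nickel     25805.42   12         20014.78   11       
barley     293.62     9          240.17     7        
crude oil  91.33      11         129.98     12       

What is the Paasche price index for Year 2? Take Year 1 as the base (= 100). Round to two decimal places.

78.91

Paasche price index uses current-period quantities as weights.
ΣP(Year 2)·Q(Year 2) = 313.05×7 + 3234.79×6 + 600.43×2 + 20014.78×11 + 240.17×7 + 129.98×12 = 2191.35 + 19408.74 + 1200.86 + 220162.58 + 1681.19 + 1559.76 = 246204.48
ΣP(Year 1)·Q(Year 2) = 224.98×7 + 3695.06×6 + 629.30×2 + 25805.42×11 + 293.62×7 + 91.33×12 = 1574.86 + 22170.36 + 1258.6 + 283859.62 + 2055.34 + 1095.96 = 312014.74
Index = 246204.48 / 312014.74 × 100 = 78.9080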